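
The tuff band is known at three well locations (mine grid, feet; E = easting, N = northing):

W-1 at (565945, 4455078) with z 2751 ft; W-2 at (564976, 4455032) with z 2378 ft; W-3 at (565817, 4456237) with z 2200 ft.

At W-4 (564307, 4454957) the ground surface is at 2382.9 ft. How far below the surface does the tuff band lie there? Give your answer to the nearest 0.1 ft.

243.8 ft

Let the plane be z = a·E + b·N + c.
W-2−W-1: −969a − 46b = −373;  W-3−W-1: −128a + 1159b = −551.
Solving gives a = 0.405376103, b = −0.430640085.
Then c = 2751 − a·565945 − b·4455078 = 1691865.59.
At (564307, 4454957): z_contact = 228756.57 − 1918483.06 + 1691865.59 = 2139.10 ft.
Depth below ground = 2382.9 − 2139.10 = 243.8 ft.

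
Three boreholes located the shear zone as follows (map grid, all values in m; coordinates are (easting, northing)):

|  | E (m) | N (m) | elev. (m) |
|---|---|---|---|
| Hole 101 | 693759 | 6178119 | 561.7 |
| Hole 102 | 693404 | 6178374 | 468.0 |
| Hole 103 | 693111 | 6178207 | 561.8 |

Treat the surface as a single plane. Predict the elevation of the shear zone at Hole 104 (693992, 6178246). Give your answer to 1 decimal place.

Two edge vectors: Hole 101→Hole 102 = (-355, 255, -93.7), Hole 101→Hole 103 = (-648, 88, 0.1).
Normal n = (Hole 101→Hole 102) × (Hole 101→Hole 103) = (8271.1, 60753.1, 134000).
So ∂z/∂E = −n_x/n_z = −0.061724627 and ∂z/∂N = −n_y/n_z = −0.453381343.
Intercept c from Hole 101: 561.7 + 42822.02 + 2801043.89 = 2844427.61.
At (693992, 6178246): z = −42836.4 − 2801101.5 + 2844427.61 = 489.7 m.

489.7 m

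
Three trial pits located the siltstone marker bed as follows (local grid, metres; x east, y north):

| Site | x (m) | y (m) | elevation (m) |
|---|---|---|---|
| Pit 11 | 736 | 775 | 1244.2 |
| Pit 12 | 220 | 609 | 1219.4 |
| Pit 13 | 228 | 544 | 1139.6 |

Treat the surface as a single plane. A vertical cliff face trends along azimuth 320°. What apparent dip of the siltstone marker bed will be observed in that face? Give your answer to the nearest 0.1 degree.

48.3°

Let the plane be z = a·x + b·y + c.
Pit 12−Pit 11: −516a − 166b = −24.8;  Pit 13−Pit 11: −508a − 231b = −104.6.
Solving gives a = −0.33368, b = 1.18662.
Unit vector along 320° is (sin 320°, cos 320°) = (-0.6428, 0.7660).
Slope in that direction = a·(-0.6428) + b·(0.7660) = 1.12349.
Apparent dip = arctan|1.12349| = 48.3° (true dip is 50.9°, so apparent ≤ true as expected).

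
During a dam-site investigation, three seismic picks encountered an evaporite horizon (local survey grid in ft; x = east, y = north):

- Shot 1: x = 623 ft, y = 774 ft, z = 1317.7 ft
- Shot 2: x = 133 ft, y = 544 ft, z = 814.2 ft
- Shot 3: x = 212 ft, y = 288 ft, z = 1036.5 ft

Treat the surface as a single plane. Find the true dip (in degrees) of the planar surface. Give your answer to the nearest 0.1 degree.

Two edge vectors: Shot 1→Shot 2 = (-490, -230, -503.5), Shot 1→Shot 3 = (-411, -486, -281.2).
Normal n = (Shot 1→Shot 2) × (Shot 1→Shot 3) = (-180025, 69150.5, 143610).
So ∂z/∂x = −n_x/n_z = 1.25357 and ∂z/∂y = −n_y/n_z = −0.48152.
Gradient magnitude |∇z| = √(a² + b²) = √(1.57143 + 0.23186) = 1.34287.
True dip = arctan(1.34287) = 53.3°, dipping toward WNW (azimuth ≈ 291°).

53.3°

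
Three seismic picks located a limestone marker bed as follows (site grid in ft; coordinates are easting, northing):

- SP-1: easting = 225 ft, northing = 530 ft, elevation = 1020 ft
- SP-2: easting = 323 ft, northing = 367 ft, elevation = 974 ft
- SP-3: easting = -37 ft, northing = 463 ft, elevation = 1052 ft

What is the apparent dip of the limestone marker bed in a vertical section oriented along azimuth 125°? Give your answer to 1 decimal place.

Let the plane be z = a·easting + b·northing + c.
SP-2−SP-1: 98a − 163b = −46;  SP-3−SP-1: −262a − 67b = 32.
Solving gives a = −0.16841, b = 0.18095.
Unit vector along 125° is (sin 125°, cos 125°) = (0.8192, -0.5736).
Slope in that direction = a·(0.8192) + b·(-0.5736) = −0.24175.
Apparent dip = arctan|0.24175| = 13.6° (true dip is 13.9°, so apparent ≤ true as expected).

13.6°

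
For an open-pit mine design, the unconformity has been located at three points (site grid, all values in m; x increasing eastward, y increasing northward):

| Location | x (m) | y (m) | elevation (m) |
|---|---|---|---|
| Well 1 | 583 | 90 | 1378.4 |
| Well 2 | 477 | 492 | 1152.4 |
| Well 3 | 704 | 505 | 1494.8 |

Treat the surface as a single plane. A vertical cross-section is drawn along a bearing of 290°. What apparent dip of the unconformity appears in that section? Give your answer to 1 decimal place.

56.0°

Two edge vectors: Well 1→Well 2 = (-106, 402, -226), Well 1→Well 3 = (121, 415, 116.4).
Normal n = (Well 1→Well 2) × (Well 1→Well 3) = (140582.8, -15007.6, -92632).
So ∂z/∂x = −n_x/n_z = 1.51765 and ∂z/∂y = −n_y/n_z = −0.16201.
Unit vector along 290° is (sin 290°, cos 290°) = (-0.9397, 0.3420).
Slope in that direction = a·(-0.9397) + b·(0.3420) = −1.48153.
Apparent dip = arctan|1.48153| = 56.0° (true dip is 56.8°, so apparent ≤ true as expected).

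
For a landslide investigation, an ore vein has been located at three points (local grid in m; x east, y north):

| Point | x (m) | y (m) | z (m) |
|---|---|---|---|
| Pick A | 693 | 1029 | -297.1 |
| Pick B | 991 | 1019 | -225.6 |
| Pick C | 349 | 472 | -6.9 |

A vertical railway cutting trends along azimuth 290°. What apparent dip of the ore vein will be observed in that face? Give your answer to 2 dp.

Two edge vectors: Pick A→Pick B = (298, -10, 71.5), Pick A→Pick C = (-344, -557, 290.2).
Normal n = (Pick A→Pick B) × (Pick A→Pick C) = (36923.5, -111075.6, -169426).
So ∂z/∂x = −n_x/n_z = 0.21793 and ∂z/∂y = −n_y/n_z = −0.65560.
Unit vector along 290° is (sin 290°, cos 290°) = (-0.9397, 0.3420).
Slope in that direction = a·(-0.9397) + b·(0.3420) = −0.42902.
Apparent dip = arctan|0.42902| = 23.22° (true dip is 34.6°, so apparent ≤ true as expected).

23.22°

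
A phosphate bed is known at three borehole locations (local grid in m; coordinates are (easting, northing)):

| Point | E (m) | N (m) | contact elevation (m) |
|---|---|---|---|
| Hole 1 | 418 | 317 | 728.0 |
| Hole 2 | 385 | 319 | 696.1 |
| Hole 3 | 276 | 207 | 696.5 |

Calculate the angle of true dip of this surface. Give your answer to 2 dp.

Two edge vectors: Hole 1→Hole 2 = (-33, 2, -31.9), Hole 1→Hole 3 = (-142, -110, -31.5).
Normal n = (Hole 1→Hole 2) × (Hole 1→Hole 3) = (-3572, 3490.3, 3914).
So ∂z/∂E = −n_x/n_z = 0.91262 and ∂z/∂N = −n_y/n_z = −0.89175.
Gradient magnitude |∇z| = √(a² + b²) = √(0.83288 + 0.79521) = 1.27597.
True dip = arctan(1.27597) = 51.91°, dipping toward NW (azimuth ≈ 314°).

51.91°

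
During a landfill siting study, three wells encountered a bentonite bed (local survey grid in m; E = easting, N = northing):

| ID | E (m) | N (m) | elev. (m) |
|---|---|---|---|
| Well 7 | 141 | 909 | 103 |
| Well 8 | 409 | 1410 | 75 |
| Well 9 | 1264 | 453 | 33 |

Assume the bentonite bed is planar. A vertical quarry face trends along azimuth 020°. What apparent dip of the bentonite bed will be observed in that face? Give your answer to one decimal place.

2.4°

Two edge vectors: Well 7→Well 8 = (268, 501, -28), Well 7→Well 9 = (1123, -456, -70).
Normal n = (Well 7→Well 8) × (Well 7→Well 9) = (-47838, -12684, -684831).
So ∂z/∂E = −n_x/n_z = −0.06985 and ∂z/∂N = −n_y/n_z = −0.01852.
Unit vector along 020° is (sin 20°, cos 20°) = (0.3420, 0.9397).
Slope in that direction = a·(0.3420) + b·(0.9397) = −0.04130.
Apparent dip = arctan|0.04130| = 2.4° (true dip is 4.1°, so apparent ≤ true as expected).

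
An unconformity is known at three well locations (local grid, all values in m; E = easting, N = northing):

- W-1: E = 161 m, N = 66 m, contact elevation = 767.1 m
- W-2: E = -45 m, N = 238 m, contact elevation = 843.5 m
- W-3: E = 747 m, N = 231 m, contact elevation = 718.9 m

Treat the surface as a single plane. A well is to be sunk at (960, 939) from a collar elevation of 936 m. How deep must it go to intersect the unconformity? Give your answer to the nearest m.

67 m

Two edge vectors: W-1→W-2 = (-206, 172, 76.4), W-1→W-3 = (586, 165, -48.2).
Normal n = (W-1→W-2) × (W-1→W-3) = (-20896.4, 34841.2, -134782).
So ∂z/∂E = −n_x/n_z = −0.15504 and ∂z/∂N = −n_y/n_z = 0.25850.
Intercept c from W-1: 767.1 + 24.96 − 17.06 = 775.00.
At (960, 939): z_contact = −148.8 + 242.7 + 775.00 = 868.9 m.
Depth below ground = 936 − 868.9 = 67 m.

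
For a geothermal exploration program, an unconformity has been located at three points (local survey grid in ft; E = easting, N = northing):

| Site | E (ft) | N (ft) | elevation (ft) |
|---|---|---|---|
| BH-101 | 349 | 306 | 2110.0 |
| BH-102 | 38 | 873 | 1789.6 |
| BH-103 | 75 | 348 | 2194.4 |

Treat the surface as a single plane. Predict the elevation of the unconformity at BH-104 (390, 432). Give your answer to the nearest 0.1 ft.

Let the plane be z = a·E + b·N + c.
BH-102−BH-101: −311a + 567b = −320.4;  BH-103−BH-101: −274a + 42b = 84.4.
Solving gives a = −0.43087, b = −0.80141.
Then c = 2110 − a·349 − b·306 = 2505.61.
At (390, 432): z = −168.0 − 346.2 + 2505.61 = 1991.4 ft.

1991.4 ft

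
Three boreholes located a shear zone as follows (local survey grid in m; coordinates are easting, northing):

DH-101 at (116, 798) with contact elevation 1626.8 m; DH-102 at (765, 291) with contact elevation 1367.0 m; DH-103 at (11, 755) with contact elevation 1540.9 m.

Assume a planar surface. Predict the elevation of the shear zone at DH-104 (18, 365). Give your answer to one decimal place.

Two edge vectors: DH-101→DH-102 = (649, -507, -259.8), DH-101→DH-103 = (-105, -43, -85.9).
Normal n = (DH-101→DH-102) × (DH-101→DH-103) = (32379.9, 83028.1, -81142).
So ∂z/∂easting = −n_x/n_z = 0.39905 and ∂z/∂northing = −n_y/n_z = 1.02324.
Intercept c from DH-101: 1626.8 − 46.29 − 816.55 = 763.96.
At (18, 365): z = 7.2 + 373.5 + 763.96 = 1144.6 m.

1144.6 m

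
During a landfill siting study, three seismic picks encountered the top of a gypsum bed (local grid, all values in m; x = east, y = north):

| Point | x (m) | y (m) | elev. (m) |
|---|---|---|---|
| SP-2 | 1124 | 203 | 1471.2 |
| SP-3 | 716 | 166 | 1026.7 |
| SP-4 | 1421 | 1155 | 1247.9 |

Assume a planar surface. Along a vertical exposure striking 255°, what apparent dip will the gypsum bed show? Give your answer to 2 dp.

Let the plane be z = a·x + b·y + c.
SP-3−SP-2: −408a − 37b = −444.5;  SP-4−SP-2: 297a + 952b = −223.3.
Solving gives a = 1.14307, b = −0.59117.
Unit vector along 255° is (sin 255°, cos 255°) = (-0.9659, -0.2588).
Slope in that direction = a·(-0.9659) + b·(-0.2588) = −0.95112.
Apparent dip = arctan|0.95112| = 43.56° (true dip is 52.2°, so apparent ≤ true as expected).

43.56°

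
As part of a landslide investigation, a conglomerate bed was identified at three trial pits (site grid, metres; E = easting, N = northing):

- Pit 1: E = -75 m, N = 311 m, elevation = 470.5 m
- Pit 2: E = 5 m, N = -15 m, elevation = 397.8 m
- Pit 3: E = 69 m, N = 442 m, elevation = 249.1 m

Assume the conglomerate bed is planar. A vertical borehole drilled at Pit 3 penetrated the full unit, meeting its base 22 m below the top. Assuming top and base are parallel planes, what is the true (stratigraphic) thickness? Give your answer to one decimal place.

Let the plane be z = a·E + b·N + c.
Pit 2−Pit 1: 80a − 326b = −72.7;  Pit 3−Pit 1: 144a + 131b = −221.4.
Solving gives a = −1.42275, b = −0.12614.
|∇z| = √(a²+b²) = 1.42833, so dip δ = arctan(1.42833) = 55.00°.
True thickness = vertical thickness × cos δ = 22 × cos 55.00° = 12.6 m.

12.6 m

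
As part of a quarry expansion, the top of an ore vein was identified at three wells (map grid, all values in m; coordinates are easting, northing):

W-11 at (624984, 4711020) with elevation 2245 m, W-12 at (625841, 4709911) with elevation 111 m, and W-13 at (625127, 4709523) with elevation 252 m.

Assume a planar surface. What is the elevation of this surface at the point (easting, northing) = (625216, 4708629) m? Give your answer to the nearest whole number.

-941 m

Let the plane be z = a·easting + b·northing + c.
W-12−W-11: 857a − 1109b = −2134;  W-13−W-11: 143a − 1497b = −1993.
Solving gives a = −0.87549963, b = 1.24769776.
Then c = 2245 − a·624984 − b·4711020 = −5328510.86.
At (625216, 4708629): z = −547376.4 + 5874945.9 − 5328510.86 = -941.4 m.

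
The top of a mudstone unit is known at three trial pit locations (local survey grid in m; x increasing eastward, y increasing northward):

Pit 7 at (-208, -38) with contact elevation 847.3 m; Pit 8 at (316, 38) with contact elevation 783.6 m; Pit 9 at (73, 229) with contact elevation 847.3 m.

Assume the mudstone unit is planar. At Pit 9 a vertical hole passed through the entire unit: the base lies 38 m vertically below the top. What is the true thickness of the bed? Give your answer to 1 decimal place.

Two edge vectors: Pit 7→Pit 8 = (524, 76, -63.7), Pit 7→Pit 9 = (281, 267, 0).
Normal n = (Pit 7→Pit 8) × (Pit 7→Pit 9) = (17007.9, -17899.7, 118552).
So ∂z/∂x = −n_x/n_z = −0.14346 and ∂z/∂y = −n_y/n_z = 0.15099.
|∇z| = √(a²+b²) = 0.20828, so dip δ = arctan(0.20828) = 11.77°.
True thickness = vertical thickness × cos δ = 38 × cos 11.77° = 37.2 m.

37.2 m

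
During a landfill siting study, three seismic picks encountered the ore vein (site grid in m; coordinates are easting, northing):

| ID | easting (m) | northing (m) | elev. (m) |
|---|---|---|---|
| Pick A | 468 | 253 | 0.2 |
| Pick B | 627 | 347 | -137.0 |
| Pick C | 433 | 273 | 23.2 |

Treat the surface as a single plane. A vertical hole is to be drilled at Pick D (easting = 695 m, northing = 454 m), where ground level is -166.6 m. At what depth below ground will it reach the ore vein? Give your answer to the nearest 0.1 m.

Two edge vectors: Pick A→Pick B = (159, 94, -137.2), Pick A→Pick C = (-35, 20, 23).
Normal n = (Pick A→Pick B) × (Pick A→Pick C) = (4906, 1145, 6470).
So ∂z/∂easting = −n_x/n_z = −0.75827 and ∂z/∂northing = −n_y/n_z = −0.17697.
Intercept c from Pick A: 0.2 + 354.87 + 44.77 = 399.84.
At (695, 454): z_contact = −527.00 − 80.34 + 399.84 = -207.50 m.
Depth below ground = -166.6 − (-207.50) = 40.9 m.

40.9 m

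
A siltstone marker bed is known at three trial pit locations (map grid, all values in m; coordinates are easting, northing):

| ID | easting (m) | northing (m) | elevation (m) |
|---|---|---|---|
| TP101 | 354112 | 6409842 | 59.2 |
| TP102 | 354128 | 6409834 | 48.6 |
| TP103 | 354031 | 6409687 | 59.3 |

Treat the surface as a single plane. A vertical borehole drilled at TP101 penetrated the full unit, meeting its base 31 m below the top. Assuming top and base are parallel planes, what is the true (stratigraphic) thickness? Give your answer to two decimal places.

Two edge vectors: TP101→TP102 = (16, -8, -10.6), TP101→TP103 = (-81, -155, 0.1).
Normal n = (TP101→TP102) × (TP101→TP103) = (-1643.8, 857, -3128).
So ∂z/∂easting = −n_x/n_z = −0.52551 and ∂z/∂northing = −n_y/n_z = 0.27398.
|∇z| = √(a²+b²) = 0.59264, so dip δ = arctan(0.59264) = 30.65°.
True thickness = vertical thickness × cos δ = 31 × cos 30.65° = 26.67 m.

26.67 m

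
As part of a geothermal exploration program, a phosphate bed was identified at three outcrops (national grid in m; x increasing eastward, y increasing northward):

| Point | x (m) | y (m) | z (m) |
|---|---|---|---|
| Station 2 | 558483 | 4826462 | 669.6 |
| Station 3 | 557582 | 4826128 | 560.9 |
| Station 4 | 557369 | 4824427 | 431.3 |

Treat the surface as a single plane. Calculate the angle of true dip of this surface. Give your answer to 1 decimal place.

6.6°

Two edge vectors: Station 2→Station 3 = (-901, -334, -108.7), Station 2→Station 4 = (-1114, -2035, -238.3).
Normal n = (Station 2→Station 3) × (Station 2→Station 4) = (-141612.3, -93616.5, 1461459).
So ∂z/∂x = −n_x/n_z = 0.09690 and ∂z/∂y = −n_y/n_z = 0.06406.
Gradient magnitude |∇z| = √(a² + b²) = √(0.00939 + 0.00410) = 0.11616.
True dip = arctan(0.11616) = 6.6°, dipping toward WSW (azimuth ≈ 237°).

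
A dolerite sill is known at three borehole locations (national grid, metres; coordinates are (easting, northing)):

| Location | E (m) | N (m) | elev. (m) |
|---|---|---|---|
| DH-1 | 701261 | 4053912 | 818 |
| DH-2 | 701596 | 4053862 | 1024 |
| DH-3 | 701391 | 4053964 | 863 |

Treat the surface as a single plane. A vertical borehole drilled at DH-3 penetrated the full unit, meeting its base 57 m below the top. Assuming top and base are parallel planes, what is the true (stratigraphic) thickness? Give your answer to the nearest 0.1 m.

46.0 m

Two edge vectors: DH-1→DH-2 = (335, -50, 206), DH-1→DH-3 = (130, 52, 45).
Normal n = (DH-1→DH-2) × (DH-1→DH-3) = (-12962, 11705, 23920).
So ∂z/∂E = −n_x/n_z = 0.54189 and ∂z/∂N = −n_y/n_z = −0.48934.
|∇z| = √(a²+b²) = 0.73014, so dip δ = arctan(0.73014) = 36.13°.
True thickness = vertical thickness × cos δ = 57 × cos 36.13° = 46.0 m.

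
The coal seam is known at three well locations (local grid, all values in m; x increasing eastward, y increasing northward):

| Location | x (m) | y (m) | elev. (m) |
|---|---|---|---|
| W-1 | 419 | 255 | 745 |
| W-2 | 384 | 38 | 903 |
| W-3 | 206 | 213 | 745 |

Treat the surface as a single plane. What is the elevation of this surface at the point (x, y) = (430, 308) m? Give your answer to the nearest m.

Let the plane be z = a·x + b·y + c.
W-2−W-1: −35a − 217b = 158;  W-3−W-1: −213a − 42b = 0.
Solving gives a = 0.14829, b = −0.75203.
Then c = 745 − a·419 − b·255 = 874.63.
At (430, 308): z = 63.8 − 231.6 + 874.63 = 706.8 m.

707 m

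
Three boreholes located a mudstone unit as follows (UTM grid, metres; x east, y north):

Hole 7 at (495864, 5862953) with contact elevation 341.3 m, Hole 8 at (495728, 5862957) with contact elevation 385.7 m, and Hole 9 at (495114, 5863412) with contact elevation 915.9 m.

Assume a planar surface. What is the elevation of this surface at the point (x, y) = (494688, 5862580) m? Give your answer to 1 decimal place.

Let the plane be z = a·x + b·y + c.
Hole 8−Hole 7: −136a + 4b = 44.4;  Hole 9−Hole 7: −750a + 459b = 574.6.
Solving gives a = −0.304274367, b = 0.754671513.
Then c = 341.3 − a·495864 − b·5862953 = −4273383.61.
At (494688, 5862580): z = −150520.9 + 4424322.1 − 4273383.61 = 417.6 m.

417.6 m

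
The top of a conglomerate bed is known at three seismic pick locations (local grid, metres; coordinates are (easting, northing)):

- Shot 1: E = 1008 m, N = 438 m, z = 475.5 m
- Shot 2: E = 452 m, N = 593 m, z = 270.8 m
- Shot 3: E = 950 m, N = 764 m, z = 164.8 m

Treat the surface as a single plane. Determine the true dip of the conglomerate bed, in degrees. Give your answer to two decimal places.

43.23°

Two edge vectors: Shot 1→Shot 2 = (-556, 155, -204.7), Shot 1→Shot 3 = (-58, 326, -310.7).
Normal n = (Shot 1→Shot 2) × (Shot 1→Shot 3) = (18573.7, -160876.6, -172266).
So ∂z/∂E = −n_x/n_z = 0.10782 and ∂z/∂N = −n_y/n_z = −0.93388.
Gradient magnitude |∇z| = √(a² + b²) = √(0.01163 + 0.87214) = 0.94009.
True dip = arctan(0.94009) = 43.23°, dipping toward N (azimuth ≈ 353°).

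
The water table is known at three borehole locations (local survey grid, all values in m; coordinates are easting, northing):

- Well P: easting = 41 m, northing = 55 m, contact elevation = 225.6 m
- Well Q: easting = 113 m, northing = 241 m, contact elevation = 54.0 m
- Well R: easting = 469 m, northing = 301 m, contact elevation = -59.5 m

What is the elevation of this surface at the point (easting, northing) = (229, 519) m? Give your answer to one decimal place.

Two edge vectors: Well P→Well Q = (72, 186, -171.6), Well P→Well R = (428, 246, -285.1).
Normal n = (Well P→Well Q) × (Well P→Well R) = (-10815, -52917.6, -61896).
So ∂z/∂easting = −n_x/n_z = −0.17473 and ∂z/∂northing = −n_y/n_z = −0.85494.
Intercept c from Well P: 225.6 + 7.16 + 47.02 = 279.79.
At (229, 519): z = −40.0 − 443.7 + 279.79 = -203.9 m.

-203.9 m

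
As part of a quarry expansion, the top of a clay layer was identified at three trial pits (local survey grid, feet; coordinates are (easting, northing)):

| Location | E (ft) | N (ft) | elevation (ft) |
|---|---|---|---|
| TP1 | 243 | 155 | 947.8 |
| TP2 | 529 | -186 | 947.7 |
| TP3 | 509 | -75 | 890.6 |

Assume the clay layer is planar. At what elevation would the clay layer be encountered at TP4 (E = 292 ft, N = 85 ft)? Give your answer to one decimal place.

Two edge vectors: TP1→TP2 = (286, -341, -0.1), TP1→TP3 = (266, -230, -57.2).
Normal n = (TP1→TP2) × (TP1→TP3) = (19482.2, 16332.6, 24926).
So ∂z/∂E = −n_x/n_z = −0.78160 and ∂z/∂N = −n_y/n_z = −0.65524.
Intercept c from TP1: 947.8 + 189.93 + 101.56 = 1239.29.
At (292, 85): z = −228.2 − 55.7 + 1239.29 = 955.4 ft.

955.4 ft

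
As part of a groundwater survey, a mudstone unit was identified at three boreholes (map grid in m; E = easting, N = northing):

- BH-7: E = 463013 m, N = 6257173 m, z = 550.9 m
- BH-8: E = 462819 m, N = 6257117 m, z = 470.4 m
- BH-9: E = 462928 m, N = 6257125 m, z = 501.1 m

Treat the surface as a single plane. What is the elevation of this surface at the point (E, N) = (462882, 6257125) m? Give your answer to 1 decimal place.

490.2 m

Let the plane be z = a·E + b·N + c.
BH-8−BH-7: −194a − 56b = −80.5;  BH-9−BH-7: −85a − 48b = −49.8.
Solving gives a = 0.236203866, b = 0.619222320.
Then c = 550.9 − a·463013 − b·6257173 = −3983395.74.
At (462882, 6257125): z = 109334.5 + 3874551.5 − 3983395.74 = 490.2 m.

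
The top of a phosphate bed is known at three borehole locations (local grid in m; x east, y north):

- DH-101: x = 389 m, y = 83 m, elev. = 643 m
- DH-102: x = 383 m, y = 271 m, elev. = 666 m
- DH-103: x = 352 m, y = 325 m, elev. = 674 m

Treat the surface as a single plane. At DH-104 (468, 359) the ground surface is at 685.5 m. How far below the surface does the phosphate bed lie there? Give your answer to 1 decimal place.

12.9 m

Two edge vectors: DH-101→DH-102 = (-6, 188, 23), DH-101→DH-103 = (-37, 242, 31).
Normal n = (DH-101→DH-102) × (DH-101→DH-103) = (262, -665, 5504).
So ∂z/∂x = −n_x/n_z = −0.04760 and ∂z/∂y = −n_y/n_z = 0.12082.
Intercept c from DH-101: 643 + 18.52 − 10.03 = 651.49.
At (468, 359): z_contact = −22.28 + 43.37 + 651.49 = 672.59 m.
Depth below ground = 685.5 − 672.59 = 12.9 m.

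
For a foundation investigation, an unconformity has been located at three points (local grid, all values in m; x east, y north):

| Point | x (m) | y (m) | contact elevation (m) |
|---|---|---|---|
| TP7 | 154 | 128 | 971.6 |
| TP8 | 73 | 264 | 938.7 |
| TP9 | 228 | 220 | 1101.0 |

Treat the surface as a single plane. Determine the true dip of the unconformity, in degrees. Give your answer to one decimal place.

Let the plane be z = a·x + b·y + c.
TP8−TP7: −81a + 136b = −32.9;  TP9−TP7: 74a + 92b = 129.4.
Solving gives a = 1.17751, b = 0.45940.
Gradient magnitude |∇z| = √(a² + b²) = √(1.38652 + 0.21105) = 1.26395.
True dip = arctan(1.26395) = 51.6°, dipping toward WSW (azimuth ≈ 249°).

51.6°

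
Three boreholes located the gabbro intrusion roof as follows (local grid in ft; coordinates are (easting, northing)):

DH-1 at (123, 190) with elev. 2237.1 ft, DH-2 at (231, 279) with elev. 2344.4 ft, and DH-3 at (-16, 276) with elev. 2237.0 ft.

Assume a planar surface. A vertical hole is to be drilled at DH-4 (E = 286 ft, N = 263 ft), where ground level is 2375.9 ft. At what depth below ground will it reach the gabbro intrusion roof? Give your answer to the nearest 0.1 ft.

Let the plane be z = a·E + b·N + c.
DH-2−DH-1: 108a + 89b = 107.3;  DH-3−DH-1: −139a + 86b = −0.1.
Solving gives a = 0.42646, b = 0.68812.
Then c = 2237.1 − a·123 − b·190 = 2053.90.
At (286, 263): z_contact = 121.97 + 180.97 + 2053.90 = 2356.85 ft.
Depth below ground = 2375.9 − 2356.85 = 19.1 ft.

19.1 ft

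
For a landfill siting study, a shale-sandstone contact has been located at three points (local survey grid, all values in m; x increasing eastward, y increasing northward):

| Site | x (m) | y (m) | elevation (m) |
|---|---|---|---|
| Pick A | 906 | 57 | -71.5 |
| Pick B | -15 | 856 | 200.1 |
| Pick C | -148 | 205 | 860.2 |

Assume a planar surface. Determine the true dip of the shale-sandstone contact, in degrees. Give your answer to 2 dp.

Two edge vectors: Pick A→Pick B = (-921, 799, 271.6), Pick A→Pick C = (-1054, 148, 931.7).
Normal n = (Pick A→Pick B) × (Pick A→Pick C) = (704231.5, 571829.3, 705838).
So ∂z/∂x = −n_x/n_z = −0.99772 and ∂z/∂y = −n_y/n_z = −0.81014.
Gradient magnitude |∇z| = √(a² + b²) = √(0.99545 + 0.65633) = 1.28522.
True dip = arctan(1.28522) = 52.11°, dipping toward NE (azimuth ≈ 051°).

52.11°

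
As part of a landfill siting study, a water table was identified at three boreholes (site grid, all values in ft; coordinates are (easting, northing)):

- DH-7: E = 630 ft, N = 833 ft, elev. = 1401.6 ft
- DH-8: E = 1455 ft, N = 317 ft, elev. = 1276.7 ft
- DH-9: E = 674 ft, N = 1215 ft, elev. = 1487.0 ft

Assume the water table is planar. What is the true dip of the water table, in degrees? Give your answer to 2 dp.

12.68°

Two edge vectors: DH-7→DH-8 = (825, -516, -124.9), DH-7→DH-9 = (44, 382, 85.4).
Normal n = (DH-7→DH-8) × (DH-7→DH-9) = (3645.4, -75950.6, 337854).
So ∂z/∂E = −n_x/n_z = −0.01079 and ∂z/∂N = −n_y/n_z = 0.22480.
Gradient magnitude |∇z| = √(a² + b²) = √(0.00012 + 0.05054) = 0.22506.
True dip = arctan(0.22506) = 12.68°, dipping toward S (azimuth ≈ 177°).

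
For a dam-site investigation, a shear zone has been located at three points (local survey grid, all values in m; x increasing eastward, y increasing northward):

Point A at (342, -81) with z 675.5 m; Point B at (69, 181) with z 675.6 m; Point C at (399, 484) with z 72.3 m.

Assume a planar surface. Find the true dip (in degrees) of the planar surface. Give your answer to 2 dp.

53.46°

Two edge vectors: Point A→Point B = (-273, 262, 0.1), Point A→Point C = (57, 565, -603.2).
Normal n = (Point A→Point B) × (Point A→Point C) = (-158094.9, -164667.9, -169179).
So ∂z/∂x = −n_x/n_z = −0.93448 and ∂z/∂y = −n_y/n_z = −0.97334.
Gradient magnitude |∇z| = √(a² + b²) = √(0.87326 + 0.94738) = 1.34931.
True dip = arctan(1.34931) = 53.46°, dipping toward NE (azimuth ≈ 044°).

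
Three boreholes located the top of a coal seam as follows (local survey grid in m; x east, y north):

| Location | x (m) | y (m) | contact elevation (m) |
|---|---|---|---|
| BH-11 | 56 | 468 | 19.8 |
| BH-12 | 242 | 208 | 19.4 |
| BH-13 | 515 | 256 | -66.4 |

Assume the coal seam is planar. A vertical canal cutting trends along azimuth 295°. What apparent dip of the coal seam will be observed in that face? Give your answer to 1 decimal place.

9.6°

Two edge vectors: BH-11→BH-12 = (186, -260, -0.4), BH-11→BH-13 = (459, -212, -86.2).
Normal n = (BH-11→BH-12) × (BH-11→BH-13) = (22327.2, 15849.6, 79908).
So ∂z/∂x = −n_x/n_z = −0.27941 and ∂z/∂y = −n_y/n_z = −0.19835.
Unit vector along 295° is (sin 295°, cos 295°) = (-0.9063, 0.4226).
Slope in that direction = a·(-0.9063) + b·(0.4226) = 0.16941.
Apparent dip = arctan|0.16941| = 9.6° (true dip is 18.9°, so apparent ≤ true as expected).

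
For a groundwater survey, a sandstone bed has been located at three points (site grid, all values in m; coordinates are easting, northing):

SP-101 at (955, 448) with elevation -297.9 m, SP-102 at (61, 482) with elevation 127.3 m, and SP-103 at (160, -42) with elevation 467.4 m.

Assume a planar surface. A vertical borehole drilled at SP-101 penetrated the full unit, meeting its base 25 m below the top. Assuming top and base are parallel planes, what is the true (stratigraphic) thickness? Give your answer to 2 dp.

Two edge vectors: SP-101→SP-102 = (-894, 34, 425.2), SP-101→SP-103 = (-795, -490, 765.3).
Normal n = (SP-101→SP-102) × (SP-101→SP-103) = (234368.2, 346144.2, 465090).
So ∂z/∂easting = −n_x/n_z = −0.50392 and ∂z/∂northing = −n_y/n_z = −0.74425.
|∇z| = √(a²+b²) = 0.89880, so dip δ = arctan(0.89880) = 41.95°.
True thickness = vertical thickness × cos δ = 25 × cos 41.95° = 18.59 m.

18.59 m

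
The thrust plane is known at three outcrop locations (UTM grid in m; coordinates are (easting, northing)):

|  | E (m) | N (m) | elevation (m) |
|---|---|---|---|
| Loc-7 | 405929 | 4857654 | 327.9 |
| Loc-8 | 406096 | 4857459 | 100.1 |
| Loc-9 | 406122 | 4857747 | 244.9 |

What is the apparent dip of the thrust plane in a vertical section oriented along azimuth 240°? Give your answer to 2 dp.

18.04°

Two edge vectors: Loc-7→Loc-8 = (167, -195, -227.8), Loc-7→Loc-9 = (193, 93, -83).
Normal n = (Loc-7→Loc-8) × (Loc-7→Loc-9) = (37370.4, -30104.4, 53166).
So ∂z/∂E = −n_x/n_z = −0.70290 and ∂z/∂N = −n_y/n_z = 0.56623.
Unit vector along 240° is (sin 240°, cos 240°) = (-0.8660, -0.5000).
Slope in that direction = a·(-0.8660) + b·(-0.5000) = 0.32561.
Apparent dip = arctan|0.32561| = 18.04° (true dip is 42.1°, so apparent ≤ true as expected).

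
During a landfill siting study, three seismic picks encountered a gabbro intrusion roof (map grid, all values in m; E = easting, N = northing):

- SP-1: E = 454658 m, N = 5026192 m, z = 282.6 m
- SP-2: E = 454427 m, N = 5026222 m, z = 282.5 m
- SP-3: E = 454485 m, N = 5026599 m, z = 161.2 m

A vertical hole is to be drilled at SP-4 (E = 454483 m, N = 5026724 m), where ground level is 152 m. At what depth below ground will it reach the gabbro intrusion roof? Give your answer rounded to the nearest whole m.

30 m

Two edge vectors: SP-1→SP-2 = (-231, 30, -0.1), SP-1→SP-3 = (-173, 407, -121.4).
Normal n = (SP-1→SP-2) × (SP-1→SP-3) = (-3601.3, -28026.1, -88827).
So ∂z/∂E = −n_x/n_z = −0.04054285 and ∂z/∂N = −n_y/n_z = −0.31551330.
Intercept c from SP-1: 282.6 + 18433.13 + 1585830.43 = 1604546.16.
At (454483, 5026724): z_contact = −18426.0 − 1585998.3 + 1604546.16 = 121.8 m.
Depth below ground = 152 − 121.8 = 30 m.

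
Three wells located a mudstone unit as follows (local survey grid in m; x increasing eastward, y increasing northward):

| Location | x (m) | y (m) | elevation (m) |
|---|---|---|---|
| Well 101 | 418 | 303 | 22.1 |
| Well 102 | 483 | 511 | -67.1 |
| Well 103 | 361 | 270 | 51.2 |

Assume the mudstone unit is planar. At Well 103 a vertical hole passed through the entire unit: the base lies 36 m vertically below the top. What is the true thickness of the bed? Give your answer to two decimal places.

Let the plane be z = a·x + b·y + c.
Well 102−Well 101: 65a + 208b = −89.2;  Well 103−Well 101: −57a − 33b = 29.1.
Solving gives a = −0.32017, b = −0.32879.
|∇z| = √(a²+b²) = 0.45893, so dip δ = arctan(0.45893) = 24.65°.
True thickness = vertical thickness × cos δ = 36 × cos 24.65° = 32.72 m.

32.72 m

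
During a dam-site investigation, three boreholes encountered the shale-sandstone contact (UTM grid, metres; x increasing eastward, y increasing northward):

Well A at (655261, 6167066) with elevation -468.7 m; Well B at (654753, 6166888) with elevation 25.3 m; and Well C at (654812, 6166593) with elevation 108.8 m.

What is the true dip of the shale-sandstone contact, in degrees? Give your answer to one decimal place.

42.9°

Two edge vectors: Well A→Well B = (-508, -178, 494), Well A→Well C = (-449, -473, 577.5).
Normal n = (Well A→Well B) × (Well A→Well C) = (130867, 71564, 160362).
So ∂z/∂x = −n_x/n_z = −0.81607 and ∂z/∂y = −n_y/n_z = −0.44627.
Gradient magnitude |∇z| = √(a² + b²) = √(0.66597 + 0.19915) = 0.93012.
True dip = arctan(0.93012) = 42.9°, dipping toward ENE (azimuth ≈ 061°).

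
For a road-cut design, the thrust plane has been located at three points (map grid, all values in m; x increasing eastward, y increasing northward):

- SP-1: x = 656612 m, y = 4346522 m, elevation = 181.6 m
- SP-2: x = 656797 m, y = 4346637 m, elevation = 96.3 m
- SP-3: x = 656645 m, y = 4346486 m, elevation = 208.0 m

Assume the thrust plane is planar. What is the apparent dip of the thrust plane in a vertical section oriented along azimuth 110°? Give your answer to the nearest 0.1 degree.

Two edge vectors: SP-1→SP-2 = (185, 115, -85.3), SP-1→SP-3 = (33, -36, 26.4).
Normal n = (SP-1→SP-2) × (SP-1→SP-3) = (-34.8, -7698.9, -10455).
So ∂z/∂x = −n_x/n_z = −0.00333 and ∂z/∂y = −n_y/n_z = −0.73638.
Unit vector along 110° is (sin 110°, cos 110°) = (0.9397, -0.3420).
Slope in that direction = a·(0.9397) + b·(-0.3420) = 0.24873.
Apparent dip = arctan|0.24873| = 14.0° (true dip is 36.4°, so apparent ≤ true as expected).

14.0°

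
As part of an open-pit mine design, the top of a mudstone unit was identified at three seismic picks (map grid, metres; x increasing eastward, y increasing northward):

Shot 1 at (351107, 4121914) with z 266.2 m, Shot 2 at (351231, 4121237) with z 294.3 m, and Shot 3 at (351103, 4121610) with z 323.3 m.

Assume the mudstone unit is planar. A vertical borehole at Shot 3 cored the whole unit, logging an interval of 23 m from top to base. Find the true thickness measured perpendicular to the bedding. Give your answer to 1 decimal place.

Let the plane be z = a·x + b·y + c.
Shot 2−Shot 1: 124a − 677b = 28.1;  Shot 3−Shot 1: −4a − 304b = 57.1.
Solving gives a = −0.74533, b = −0.17802.
|∇z| = √(a²+b²) = 0.76630, so dip δ = arctan(0.76630) = 37.46°.
True thickness = vertical thickness × cos δ = 23 × cos 37.46° = 18.3 m.

18.3 m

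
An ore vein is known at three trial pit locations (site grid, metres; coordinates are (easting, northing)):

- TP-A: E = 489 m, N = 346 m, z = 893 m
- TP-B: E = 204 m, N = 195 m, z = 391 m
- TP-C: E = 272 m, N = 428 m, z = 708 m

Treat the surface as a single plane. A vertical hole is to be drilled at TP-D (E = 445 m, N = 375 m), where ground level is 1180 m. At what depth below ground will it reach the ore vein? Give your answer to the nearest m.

Let the plane be z = a·E + b·N + c.
TP-B−TP-A: −285a − 151b = −502;  TP-C−TP-A: −217a + 82b = −185.
Solving gives a = 1.23090, b = 1.00128.
Then c = 893 − a·489 − b·346 = −55.35.
At (445, 375): z_contact = 547.8 + 375.5 − 55.35 = 867.9 m.
Depth below ground = 1180 − 867.9 = 312 m.

312 m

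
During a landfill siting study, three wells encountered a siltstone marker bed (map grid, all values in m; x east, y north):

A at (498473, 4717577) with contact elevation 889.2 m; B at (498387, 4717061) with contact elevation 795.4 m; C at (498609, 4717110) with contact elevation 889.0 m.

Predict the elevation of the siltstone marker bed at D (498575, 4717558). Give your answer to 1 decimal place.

927.4 m

Two edge vectors: A→B = (-86, -516, -93.8), A→C = (136, -467, -0.2).
Normal n = (A→B) × (A→C) = (-43701.4, -12774, 110338).
So ∂z/∂x = −n_x/n_z = 0.396068444 and ∂z/∂y = −n_y/n_z = 0.115771538.
Intercept c from A: 889.2 − 197429.43 − 546161.15 = −742701.37.
At (498575, 4717558): z = 197469.8 + 546158.9 − 742701.37 = 927.4 m.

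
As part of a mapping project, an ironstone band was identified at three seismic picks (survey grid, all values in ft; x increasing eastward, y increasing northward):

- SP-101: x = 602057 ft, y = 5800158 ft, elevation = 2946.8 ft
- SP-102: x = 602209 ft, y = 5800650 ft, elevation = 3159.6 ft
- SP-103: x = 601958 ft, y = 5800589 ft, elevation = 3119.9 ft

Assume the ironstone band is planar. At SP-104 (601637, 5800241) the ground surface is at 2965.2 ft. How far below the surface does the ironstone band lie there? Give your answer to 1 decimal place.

8.1 ft

Two edge vectors: SP-101→SP-102 = (152, 492, 212.8), SP-101→SP-103 = (-99, 431, 173.1).
Normal n = (SP-101→SP-102) × (SP-101→SP-103) = (-6551.6, -47378.4, 114220).
So ∂z/∂x = −n_x/n_z = 0.057359482 and ∂z/∂y = −n_y/n_z = 0.414799510.
Intercept c from SP-101: 2946.8 − 34533.68 − 2405902.69 = −2437489.57.
At (601637, 5800241): z_contact = 34509.59 + 2405937.12 − 2437489.57 = 2957.14 ft.
Depth below ground = 2965.2 − 2957.14 = 8.1 ft.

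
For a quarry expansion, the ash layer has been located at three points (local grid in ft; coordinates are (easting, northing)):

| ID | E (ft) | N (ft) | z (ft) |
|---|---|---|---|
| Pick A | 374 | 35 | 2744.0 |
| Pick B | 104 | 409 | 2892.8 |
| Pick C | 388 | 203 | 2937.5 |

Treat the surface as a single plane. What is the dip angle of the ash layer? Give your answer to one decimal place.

54.9°

Two edge vectors: Pick A→Pick B = (-270, 374, 148.8), Pick A→Pick C = (14, 168, 193.5).
Normal n = (Pick A→Pick B) × (Pick A→Pick C) = (47370.6, 54328.2, -50596).
So ∂z/∂E = −n_x/n_z = 0.93625 and ∂z/∂N = −n_y/n_z = 1.07376.
Gradient magnitude |∇z| = √(a² + b²) = √(0.87657 + 1.15297) = 1.42462.
True dip = arctan(1.42462) = 54.9°, dipping toward SW (azimuth ≈ 221°).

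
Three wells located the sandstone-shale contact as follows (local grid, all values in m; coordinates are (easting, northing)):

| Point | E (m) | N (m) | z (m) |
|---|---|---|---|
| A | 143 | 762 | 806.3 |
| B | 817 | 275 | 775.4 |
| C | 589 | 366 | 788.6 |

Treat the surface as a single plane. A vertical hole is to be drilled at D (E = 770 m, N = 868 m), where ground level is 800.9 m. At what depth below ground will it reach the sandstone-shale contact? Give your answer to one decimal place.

44.2 m

Two edge vectors: A→B = (674, -487, -30.9), A→C = (446, -396, -17.7).
Normal n = (A→B) × (A→C) = (-3616.5, -1851.6, -49702).
So ∂z/∂E = −n_x/n_z = −0.07276 and ∂z/∂N = −n_y/n_z = −0.03725.
Intercept c from A: 806.3 + 10.41 + 28.39 = 845.09.
At (770, 868): z_contact = −56.03 − 32.34 + 845.09 = 756.73 m.
Depth below ground = 800.9 − 756.73 = 44.2 m.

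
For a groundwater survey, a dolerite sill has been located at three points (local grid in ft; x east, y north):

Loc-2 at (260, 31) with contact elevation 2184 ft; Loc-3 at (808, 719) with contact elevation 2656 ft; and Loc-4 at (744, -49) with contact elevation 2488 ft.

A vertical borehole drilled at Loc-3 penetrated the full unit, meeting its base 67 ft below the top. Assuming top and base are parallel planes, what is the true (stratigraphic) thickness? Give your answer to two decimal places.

55.52 ft

Let the plane be z = a·x + b·y + c.
Loc-3−Loc-2: 548a + 688b = 472;  Loc-4−Loc-2: 484a − 80b = 304.
Solving gives a = 0.65523, b = 0.16415.
|∇z| = √(a²+b²) = 0.67548, so dip δ = arctan(0.67548) = 34.04°.
True thickness = vertical thickness × cos δ = 67 × cos 34.04° = 55.52 ft.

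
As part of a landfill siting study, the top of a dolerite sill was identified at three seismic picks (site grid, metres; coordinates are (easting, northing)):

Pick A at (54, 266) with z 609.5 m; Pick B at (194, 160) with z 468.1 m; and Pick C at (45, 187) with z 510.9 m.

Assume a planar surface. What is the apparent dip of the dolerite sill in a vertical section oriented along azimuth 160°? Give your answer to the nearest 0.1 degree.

Two edge vectors: Pick A→Pick B = (140, -106, -141.4), Pick A→Pick C = (-9, -79, -98.6).
Normal n = (Pick A→Pick B) × (Pick A→Pick C) = (-719, 15076.6, -12014).
So ∂z/∂E = −n_x/n_z = −0.05985 and ∂z/∂N = −n_y/n_z = 1.25492.
Unit vector along 160° is (sin 160°, cos 160°) = (0.3420, -0.9397).
Slope in that direction = a·(0.3420) + b·(-0.9397) = −1.19971.
Apparent dip = arctan|1.19971| = 50.2° (true dip is 51.5°, so apparent ≤ true as expected).

50.2°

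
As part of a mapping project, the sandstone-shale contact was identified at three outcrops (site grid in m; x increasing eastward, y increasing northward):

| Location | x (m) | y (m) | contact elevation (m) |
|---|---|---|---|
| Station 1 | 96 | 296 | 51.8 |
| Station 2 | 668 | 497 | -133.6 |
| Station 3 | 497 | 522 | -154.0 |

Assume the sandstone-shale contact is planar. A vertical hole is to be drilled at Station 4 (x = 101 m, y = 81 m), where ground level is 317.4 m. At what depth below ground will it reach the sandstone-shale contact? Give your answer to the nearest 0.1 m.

Let the plane be z = a·x + b·y + c.
Station 2−Station 1: 572a + 201b = −185.4;  Station 3−Station 1: 401a + 226b = −205.8.
Solving gives a = −0.01098, b = −0.89113.
Then c = 51.8 − a·96 − b·296 = 316.63.
At (101, 81): z_contact = −1.11 − 72.18 + 316.63 = 243.34 m.
Depth below ground = 317.4 − 243.34 = 74.1 m.

74.1 m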